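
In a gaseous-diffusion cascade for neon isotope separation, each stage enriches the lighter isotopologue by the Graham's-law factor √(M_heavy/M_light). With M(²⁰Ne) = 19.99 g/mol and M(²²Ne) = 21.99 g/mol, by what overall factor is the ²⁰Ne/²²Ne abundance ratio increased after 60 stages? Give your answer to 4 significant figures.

17.47

After 60 stages the ratio has grown by (√(21.99/19.99))^60 = (21.99/19.99)^(60/2).
= 1.10005^30 = 17.47.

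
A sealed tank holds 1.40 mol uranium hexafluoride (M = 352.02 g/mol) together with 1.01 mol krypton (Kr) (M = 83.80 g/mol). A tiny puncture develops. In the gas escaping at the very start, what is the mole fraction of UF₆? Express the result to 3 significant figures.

Each component's effusion rate ∝ (its partial pressure)·(1/√M) ∝ n_i/√M_i.
So x_UF₆ in the escaping gas = (n_UF₆/√M_UF₆) / Σ(n_i/√M_i)
= (1.40/√352.02) / (1.40/√352.02 + 1.01/√83.80) = 0.07462/(0.07462 + 0.1103) = 0.403.

0.403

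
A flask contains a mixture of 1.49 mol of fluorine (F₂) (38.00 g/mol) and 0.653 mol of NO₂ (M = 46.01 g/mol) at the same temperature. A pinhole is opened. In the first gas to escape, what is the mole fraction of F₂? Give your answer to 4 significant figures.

Effusion rate of each component ∝ n_i/√M_i (partial pressure × 1/√M).
Mole fraction of F₂ in the effusate = (n_F₂/√M_F₂) / (n_F₂/√M_F₂ + n_NO₂/√M_NO₂)
= (1.49/√38.00) / (1.49/√38.00 + 0.653/√46.01) = 0.2417/(0.2417 + 0.09627) = 0.7152.

0.7152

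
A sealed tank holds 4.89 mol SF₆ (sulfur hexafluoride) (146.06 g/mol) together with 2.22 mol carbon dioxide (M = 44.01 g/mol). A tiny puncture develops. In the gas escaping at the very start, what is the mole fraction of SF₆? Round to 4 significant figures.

Effusion rate of each component ∝ n_i/√M_i (partial pressure × 1/√M).
x_SF₆(eff) = (n_SF₆/√M_SF₆) / (n_SF₆/√M_SF₆ + n_CO₂/√M_CO₂)
= (4.89/√146.06) / (4.89/√146.06 + 2.22/√44.01) = 0.4046/(0.4046 + 0.3346) = 0.5473.

0.5473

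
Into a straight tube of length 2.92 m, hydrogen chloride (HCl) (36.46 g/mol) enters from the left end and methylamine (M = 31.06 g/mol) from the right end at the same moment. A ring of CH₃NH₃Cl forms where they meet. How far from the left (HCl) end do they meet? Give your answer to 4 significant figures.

1.402 m

The fronts meet when d_HCl + d_CH₃NH₂ = L with d_HCl/d_CH₃NH₂ = √(M_CH₃NH₂/M_HCl) (Graham's law). Here √(M_CH₃NH₂/M_HCl) = √(31.06/36.46) = 0.9230.
With d_HCl + d_CH₃NH₂ = 2.92 m, d_CH₃NH₂ = 2.92/(1 + 0.9230) = 1.518 m.
d_HCl = 2.92 − 1.518 = 1.402 m.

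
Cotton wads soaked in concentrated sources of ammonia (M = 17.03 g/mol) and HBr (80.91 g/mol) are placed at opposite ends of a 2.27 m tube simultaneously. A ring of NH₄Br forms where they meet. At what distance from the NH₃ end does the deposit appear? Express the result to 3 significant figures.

1.56 m

Graham's law gives d_NH₃/d_HBr = rate_NH₃/rate_HBr = √(M_HBr/M_NH₃) = √(80.91/17.03) = 2.180.
With d_NH₃ + d_HBr = 2.27 m, d_HBr = 2.27/(1 + 2.180) = 0.7139 m.
d_NH₃ = 2.27 − 0.7139 = 1.56 m.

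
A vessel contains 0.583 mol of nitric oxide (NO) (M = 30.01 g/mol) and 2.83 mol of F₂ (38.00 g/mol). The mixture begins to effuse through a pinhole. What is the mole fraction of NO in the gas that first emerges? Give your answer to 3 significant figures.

Each component's effusion rate ∝ (its partial pressure)·(1/√M) ∝ n_i/√M_i.
x_NO(eff) = (n_NO/√M_NO) / (n_NO/√M_NO + n_F₂/√M_F₂)
= (0.583/√30.01) / (0.583/√30.01 + 2.83/√38.00) = 0.1064/(0.1064 + 0.4591) = 0.188.

0.188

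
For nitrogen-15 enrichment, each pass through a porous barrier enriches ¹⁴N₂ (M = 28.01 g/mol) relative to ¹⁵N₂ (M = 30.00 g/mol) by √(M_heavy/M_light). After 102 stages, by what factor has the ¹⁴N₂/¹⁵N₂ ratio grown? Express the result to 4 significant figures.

33.13

After 102 stages the ratio has grown by (√(30.00/28.01))^102 = (30.00/28.01)^(102/2).
= 1.07105^51 = 33.13.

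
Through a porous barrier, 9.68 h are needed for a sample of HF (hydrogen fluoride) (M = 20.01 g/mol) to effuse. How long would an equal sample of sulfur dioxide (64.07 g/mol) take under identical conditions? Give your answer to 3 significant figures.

From Graham's law, t_SO₂/t_HF = √(M_SO₂/M_HF) = √(64.07/20.01) = √3.202 = 1.789.
So the time for SO₂ is 9.68 × 1.789 = 17.3 h.

17.3 h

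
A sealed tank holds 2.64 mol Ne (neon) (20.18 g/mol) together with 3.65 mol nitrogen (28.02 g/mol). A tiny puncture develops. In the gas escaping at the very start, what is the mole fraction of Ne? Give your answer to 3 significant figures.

Rate_i ∝ x_i/√M_i (Graham's law weighted by mole fraction), so the effusate composition follows n_i/√M_i.
So x_Ne in the escaping gas = (n_Ne/√M_Ne) / Σ(n_i/√M_i)
= (2.64/√20.18) / (2.64/√20.18 + 3.65/√28.02) = 0.5877/(0.5877 + 0.6895) = 0.460.

0.460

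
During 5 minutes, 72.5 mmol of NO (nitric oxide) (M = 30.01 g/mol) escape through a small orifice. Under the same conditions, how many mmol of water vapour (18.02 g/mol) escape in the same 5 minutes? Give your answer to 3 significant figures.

By Graham's law, rate_H₂O/rate_NO = √(M_NO/M_H₂O) = √(30.01/18.02) = √1.665 = 1.290.
So the amount for H₂O is 72.5 × 1.290 = 93.6 mmol.

93.6 mmol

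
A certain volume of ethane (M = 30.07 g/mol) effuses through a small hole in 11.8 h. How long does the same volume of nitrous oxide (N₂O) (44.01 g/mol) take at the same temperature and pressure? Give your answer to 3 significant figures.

14.3 h

Using Graham's law: t_N₂O/t_C₂H₆ = √(M_N₂O/M_C₂H₆) = √(44.01/30.07) = √1.464 = 1.210.
So the time for N₂O is 11.8 × 1.210 = 14.3 h.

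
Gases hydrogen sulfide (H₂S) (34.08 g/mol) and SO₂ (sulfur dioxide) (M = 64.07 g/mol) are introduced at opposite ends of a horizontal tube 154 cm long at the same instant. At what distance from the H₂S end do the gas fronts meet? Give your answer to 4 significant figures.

Graham's law gives d_H₂S/d_SO₂ = rate_H₂S/rate_SO₂ = √(M_SO₂/M_H₂S) = √(64.07/34.08) = 1.371.
With d_H₂S + d_SO₂ = 154 cm, d_SO₂ = 154/(1 + 1.371) = 64.95 cm.
d_H₂S = 154 − 64.95 = 89.05 cm.

89.05 cm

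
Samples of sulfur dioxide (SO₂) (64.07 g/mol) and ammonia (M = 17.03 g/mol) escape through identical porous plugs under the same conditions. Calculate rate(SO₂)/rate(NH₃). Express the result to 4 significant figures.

0.5156

Since effusion rate ∝ 1/√M, rate_SO₂/rate_NH₃ = √(M_NH₃/M_SO₂) = √(17.03/64.07) = √0.2658 = 0.5156.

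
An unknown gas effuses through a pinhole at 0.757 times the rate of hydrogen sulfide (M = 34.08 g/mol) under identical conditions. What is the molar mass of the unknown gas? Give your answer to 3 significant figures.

From Graham's law, rate_X/rate_H₂S = √(M_H₂S/M_X).
0.757 = √(34.08/M_X)
M_X = 34.08 / 0.757² = 34.08 / 0.5730 = 59.5 g/mol

59.5 g/mol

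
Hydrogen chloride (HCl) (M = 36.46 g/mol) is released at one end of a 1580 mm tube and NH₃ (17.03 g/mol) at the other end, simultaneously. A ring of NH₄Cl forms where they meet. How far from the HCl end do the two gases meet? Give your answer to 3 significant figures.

Distances travelled in equal time are proportional to diffusion rates, so d_HCl/d_NH₃ = √(M_NH₃/M_HCl) = √(17.03/36.46) = 0.6834.
With d_HCl + d_NH₃ = 1580 mm, d_NH₃ = 1580/(1 + 0.6834) = 938.6 mm.
d_HCl = 1580 − 938.6 = 641 mm.

641 mm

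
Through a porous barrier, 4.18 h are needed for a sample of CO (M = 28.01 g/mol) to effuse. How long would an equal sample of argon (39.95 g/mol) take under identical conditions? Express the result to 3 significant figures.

From Graham's law, t_Ar/t_CO = √(M_Ar/M_CO) = √(39.95/28.01) = √1.426 = 1.194.
So the time for Ar is 4.18 × 1.194 = 4.99 h.

4.99 h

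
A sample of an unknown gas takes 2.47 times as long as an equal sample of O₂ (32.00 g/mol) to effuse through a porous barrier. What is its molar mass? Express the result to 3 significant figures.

Graham's law gives t_X/t_O₂ = √(M_X/M_O₂).
2.47 = √(M_X/32.00)
M_X = 32.00 × 2.47² = 32.00 × 6.101 = 195 g/mol

195 g/mol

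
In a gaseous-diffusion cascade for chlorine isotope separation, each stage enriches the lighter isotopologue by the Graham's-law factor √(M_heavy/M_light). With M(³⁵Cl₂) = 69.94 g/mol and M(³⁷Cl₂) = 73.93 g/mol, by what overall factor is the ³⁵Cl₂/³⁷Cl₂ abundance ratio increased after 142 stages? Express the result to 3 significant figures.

51.4

Overall factor = α^142 with α = √(73.93/69.94), i.e. (73.93/69.94)^(142/2).
= 1.05705^71 = 51.4.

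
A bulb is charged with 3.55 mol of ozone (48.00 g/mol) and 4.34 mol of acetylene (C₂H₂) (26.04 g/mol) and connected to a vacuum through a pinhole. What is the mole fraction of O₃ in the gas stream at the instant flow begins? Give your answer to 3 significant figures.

Rate_i ∝ x_i/√M_i (Graham's law weighted by mole fraction), so the effusate composition follows n_i/√M_i.
So x_O₃ in the escaping gas = (n_O₃/√M_O₃) / Σ(n_i/√M_i)
= (3.55/√48.00) / (3.55/√48.00 + 4.34/√26.04) = 0.5124/(0.5124 + 0.8505) = 0.376.

0.376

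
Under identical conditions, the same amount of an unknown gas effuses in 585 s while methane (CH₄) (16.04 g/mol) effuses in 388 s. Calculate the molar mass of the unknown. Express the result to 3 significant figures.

36.5 g/mol

Using Graham's law: t_X/t_CH₄ = √(M_X/M_CH₄).
585/388 = 1.508 = √(M_X/16.04)
M_X = 16.04 × 1.508² = 16.04 × 2.273 = 36.5 g/mol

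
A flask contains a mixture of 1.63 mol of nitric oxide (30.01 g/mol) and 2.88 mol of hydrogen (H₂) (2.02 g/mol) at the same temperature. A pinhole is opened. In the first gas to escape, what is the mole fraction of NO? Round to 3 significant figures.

0.128

The effusion rate of species i is ∝ p_i/√M_i ∝ n_i/√M_i.
x_NO(eff) = (n_NO/√M_NO) / (n_NO/√M_NO + n_H₂/√M_H₂)
= (1.63/√30.01) / (1.63/√30.01 + 2.88/√2.02) = 0.2975/(0.2975 + 2.026) = 0.128.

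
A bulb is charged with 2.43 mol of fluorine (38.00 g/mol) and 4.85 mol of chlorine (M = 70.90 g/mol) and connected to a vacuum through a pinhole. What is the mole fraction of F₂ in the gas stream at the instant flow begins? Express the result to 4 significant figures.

0.4063

Rate_i ∝ x_i/√M_i (Graham's law weighted by mole fraction), so the effusate composition follows n_i/√M_i.
So x_F₂ in the escaping gas = (n_F₂/√M_F₂) / Σ(n_i/√M_i)
= (2.43/√38.00) / (2.43/√38.00 + 4.85/√70.90) = 0.3942/(0.3942 + 0.5760) = 0.4063.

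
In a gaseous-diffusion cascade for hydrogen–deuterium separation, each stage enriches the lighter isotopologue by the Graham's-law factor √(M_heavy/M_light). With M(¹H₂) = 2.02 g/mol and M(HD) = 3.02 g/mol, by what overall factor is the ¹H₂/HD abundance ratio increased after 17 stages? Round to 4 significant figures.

30.52

After 17 stages the ratio has grown by (√(3.02/2.02))^17 = (3.02/2.02)^(17/2).
= 1.49505^(17/2) = 30.52.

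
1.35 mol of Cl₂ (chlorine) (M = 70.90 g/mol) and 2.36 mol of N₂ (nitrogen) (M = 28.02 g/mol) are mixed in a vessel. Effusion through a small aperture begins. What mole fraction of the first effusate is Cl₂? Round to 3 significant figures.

0.264

Rate_i ∝ x_i/√M_i (Graham's law weighted by mole fraction), so the effusate composition follows n_i/√M_i.
Mole fraction of Cl₂ in the effusate = (n_Cl₂/√M_Cl₂) / (n_Cl₂/√M_Cl₂ + n_N₂/√M_N₂)
= (1.35/√70.90) / (1.35/√70.90 + 2.36/√28.02) = 0.1603/(0.1603 + 0.4458) = 0.264.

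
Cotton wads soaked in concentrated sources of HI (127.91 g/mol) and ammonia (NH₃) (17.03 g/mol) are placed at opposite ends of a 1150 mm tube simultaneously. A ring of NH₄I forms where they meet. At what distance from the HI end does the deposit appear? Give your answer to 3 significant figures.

In equal time, each gas travels a distance ∝ its rate ∝ 1/√M, so d_HI/d_NH₃ = √(M_NH₃/M_HI) = √(17.03/127.91) = 0.3649.
With d_HI + d_NH₃ = 1150 mm, d_NH₃ = 1150/(1 + 0.3649) = 842.6 mm.
d_HI = 1150 − 842.6 = 307 mm.

307 mm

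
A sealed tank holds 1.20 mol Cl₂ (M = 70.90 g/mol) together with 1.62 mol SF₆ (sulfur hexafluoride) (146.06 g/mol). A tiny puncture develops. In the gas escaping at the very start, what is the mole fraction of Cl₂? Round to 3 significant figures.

Effusion rate of each component ∝ n_i/√M_i (partial pressure × 1/√M).
Mole fraction of Cl₂ in the effusate = (n_Cl₂/√M_Cl₂) / (n_Cl₂/√M_Cl₂ + n_SF₆/√M_SF₆)
= (1.20/√70.90) / (1.20/√70.90 + 1.62/√146.06) = 0.1425/(0.1425 + 0.1340) = 0.515.

0.515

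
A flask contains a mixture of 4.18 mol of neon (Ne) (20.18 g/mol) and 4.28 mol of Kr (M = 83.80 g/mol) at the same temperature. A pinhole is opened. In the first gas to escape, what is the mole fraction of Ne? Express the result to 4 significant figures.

0.6656

Effusion rate of each component ∝ n_i/√M_i (partial pressure × 1/√M).
x_Ne(eff) = (n_Ne/√M_Ne) / (n_Ne/√M_Ne + n_Kr/√M_Kr)
= (4.18/√20.18) / (4.18/√20.18 + 4.28/√83.80) = 0.9305/(0.9305 + 0.4675) = 0.6656.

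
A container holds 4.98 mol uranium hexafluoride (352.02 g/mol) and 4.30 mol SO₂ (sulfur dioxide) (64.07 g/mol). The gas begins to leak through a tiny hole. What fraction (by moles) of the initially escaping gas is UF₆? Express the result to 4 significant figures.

Effusion rate of each component ∝ n_i/√M_i (partial pressure × 1/√M).
So x_UF₆ in the escaping gas = (n_UF₆/√M_UF₆) / Σ(n_i/√M_i)
= (4.98/√352.02) / (4.98/√352.02 + 4.30/√64.07) = 0.2654/(0.2654 + 0.5372) = 0.3307.

0.3307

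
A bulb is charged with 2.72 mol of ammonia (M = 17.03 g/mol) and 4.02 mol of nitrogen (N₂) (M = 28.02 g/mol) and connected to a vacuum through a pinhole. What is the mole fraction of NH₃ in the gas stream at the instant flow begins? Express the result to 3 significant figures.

The effusion rate of species i is ∝ p_i/√M_i ∝ n_i/√M_i.
Mole fraction of NH₃ in the effusate = (n_NH₃/√M_NH₃) / (n_NH₃/√M_NH₃ + n_N₂/√M_N₂)
= (2.72/√17.03) / (2.72/√17.03 + 4.02/√28.02) = 0.6591/(0.6591 + 0.7594) = 0.465.

0.465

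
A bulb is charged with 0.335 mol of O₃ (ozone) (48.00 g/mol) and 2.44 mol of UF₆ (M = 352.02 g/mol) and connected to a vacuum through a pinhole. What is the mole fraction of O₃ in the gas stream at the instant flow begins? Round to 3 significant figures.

0.271

Effusion rate of each component ∝ n_i/√M_i (partial pressure × 1/√M).
So x_O₃ in the escaping gas = (n_O₃/√M_O₃) / Σ(n_i/√M_i)
= (0.335/√48.00) / (0.335/√48.00 + 2.44/√352.02) = 0.04835/(0.04835 + 0.1300) = 0.271.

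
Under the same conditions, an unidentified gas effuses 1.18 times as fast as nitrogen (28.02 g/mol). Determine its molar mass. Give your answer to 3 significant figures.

20.1 g/mol

From Graham's law, rate_X/rate_N₂ = √(M_N₂/M_X).
1.18 = √(28.02/M_X)
M_X = 28.02 / 1.18² = 28.02 / 1.392 = 20.1 g/mol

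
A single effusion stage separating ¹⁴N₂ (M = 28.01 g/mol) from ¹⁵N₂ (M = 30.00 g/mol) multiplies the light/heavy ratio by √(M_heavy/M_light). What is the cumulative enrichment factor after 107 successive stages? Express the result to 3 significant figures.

39.3

Each stage multiplies the ratio by α = √(30.00/28.01), so after 107 stages the overall factor is α^107 = (30.00/28.01)^(107/2).
= 1.07105^(107/2) = 39.3.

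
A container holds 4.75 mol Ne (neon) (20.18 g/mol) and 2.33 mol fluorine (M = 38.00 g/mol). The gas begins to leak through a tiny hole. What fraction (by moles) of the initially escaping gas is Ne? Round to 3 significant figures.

0.737

The effusion rate of species i is ∝ p_i/√M_i ∝ n_i/√M_i.
x_Ne(eff) = (n_Ne/√M_Ne) / (n_Ne/√M_Ne + n_F₂/√M_F₂)
= (4.75/√20.18) / (4.75/√20.18 + 2.33/√38.00) = 1.057/(1.057 + 0.3780) = 0.737.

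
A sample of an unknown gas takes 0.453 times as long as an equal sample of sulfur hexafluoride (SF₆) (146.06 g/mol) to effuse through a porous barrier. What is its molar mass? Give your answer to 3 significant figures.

Graham's law gives t_X/t_SF₆ = √(M_X/M_SF₆).
0.453 = √(M_X/146.06)
M_X = 146.06 × 0.453² = 146.06 × 0.2052 = 30.0 g/mol

30.0 g/mol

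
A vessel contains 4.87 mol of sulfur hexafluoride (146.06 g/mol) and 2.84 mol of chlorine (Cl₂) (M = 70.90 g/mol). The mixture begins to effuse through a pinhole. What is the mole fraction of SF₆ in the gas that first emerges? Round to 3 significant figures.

0.544

Effusion rate of each component ∝ n_i/√M_i (partial pressure × 1/√M).
So x_SF₆ in the escaping gas = (n_SF₆/√M_SF₆) / Σ(n_i/√M_i)
= (4.87/√146.06) / (4.87/√146.06 + 2.84/√70.90) = 0.4030/(0.4030 + 0.3373) = 0.544.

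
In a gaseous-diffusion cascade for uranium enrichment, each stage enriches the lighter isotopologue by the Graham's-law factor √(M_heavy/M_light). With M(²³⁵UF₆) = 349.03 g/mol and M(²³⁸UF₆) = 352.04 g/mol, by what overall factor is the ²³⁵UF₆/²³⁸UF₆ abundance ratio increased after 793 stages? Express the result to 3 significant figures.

30.1

After 793 stages the ratio has grown by (√(352.04/349.03))^793 = (352.04/349.03)^(793/2).
= 1.00862^(793/2) = 30.1.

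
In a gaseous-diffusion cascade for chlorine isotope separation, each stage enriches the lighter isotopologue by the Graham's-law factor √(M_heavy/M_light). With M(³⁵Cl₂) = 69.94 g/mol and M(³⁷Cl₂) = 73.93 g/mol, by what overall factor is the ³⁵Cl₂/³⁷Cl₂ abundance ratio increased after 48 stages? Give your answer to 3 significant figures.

3.79

After 48 stages the ratio has grown by (√(73.93/69.94))^48 = (73.93/69.94)^(48/2).
= 1.05705^24 = 3.79.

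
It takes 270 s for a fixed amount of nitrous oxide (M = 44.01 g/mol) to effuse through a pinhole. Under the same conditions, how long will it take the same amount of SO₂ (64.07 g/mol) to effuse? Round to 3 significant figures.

By Graham's law, t_SO₂/t_N₂O = √(M_SO₂/M_N₂O) = √(64.07/44.01) = √1.456 = 1.207.
So the time for SO₂ is 270 × 1.207 = 326 s.

326 s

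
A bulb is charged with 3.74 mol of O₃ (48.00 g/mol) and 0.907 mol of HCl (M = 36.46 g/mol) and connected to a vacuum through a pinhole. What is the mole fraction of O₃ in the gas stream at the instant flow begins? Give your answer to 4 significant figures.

0.7823

The effusion rate of species i is ∝ p_i/√M_i ∝ n_i/√M_i.
Mole fraction of O₃ in the effusate = (n_O₃/√M_O₃) / (n_O₃/√M_O₃ + n_HCl/√M_HCl)
= (3.74/√48.00) / (3.74/√48.00 + 0.907/√36.46) = 0.5398/(0.5398 + 0.1502) = 0.7823.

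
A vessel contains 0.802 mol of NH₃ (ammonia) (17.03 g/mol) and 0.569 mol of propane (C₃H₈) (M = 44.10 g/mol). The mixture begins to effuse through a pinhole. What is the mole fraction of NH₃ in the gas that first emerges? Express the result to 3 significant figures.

0.694

The effusion rate of species i is ∝ p_i/√M_i ∝ n_i/√M_i.
x_NH₃(eff) = (n_NH₃/√M_NH₃) / (n_NH₃/√M_NH₃ + n_C₃H₈/√M_C₃H₈)
= (0.802/√17.03) / (0.802/√17.03 + 0.569/√44.10) = 0.1943/(0.1943 + 0.08568) = 0.694.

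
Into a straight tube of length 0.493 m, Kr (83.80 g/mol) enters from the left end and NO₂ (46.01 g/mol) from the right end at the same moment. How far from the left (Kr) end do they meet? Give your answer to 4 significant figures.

Graham's law gives d_Kr/d_NO₂ = rate_Kr/rate_NO₂ = √(M_NO₂/M_Kr) = √(46.01/83.80) = 0.7410.
With d_Kr + d_NO₂ = 0.493 m, d_NO₂ = 0.493/(1 + 0.7410) = 0.2832 m.
d_Kr = 0.493 − 0.2832 = 0.2098 m.

0.2098 m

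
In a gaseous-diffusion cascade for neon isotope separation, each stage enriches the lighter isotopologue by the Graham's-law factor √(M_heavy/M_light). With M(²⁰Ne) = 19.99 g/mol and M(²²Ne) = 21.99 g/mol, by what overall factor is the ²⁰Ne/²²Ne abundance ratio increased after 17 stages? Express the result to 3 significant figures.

2.25

The single-stage factor is √(M_heavy/M_light), so 17 stages give [√(21.99/19.99)]^17 = (21.99/19.99)^(17/2).
= 1.10005^(17/2) = 2.25.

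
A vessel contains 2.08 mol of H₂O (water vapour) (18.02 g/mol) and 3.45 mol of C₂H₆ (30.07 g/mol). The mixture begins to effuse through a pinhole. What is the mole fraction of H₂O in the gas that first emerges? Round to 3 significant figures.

0.438

Each component's effusion rate ∝ (its partial pressure)·(1/√M) ∝ n_i/√M_i.
Mole fraction of H₂O in the effusate = (n_H₂O/√M_H₂O) / (n_H₂O/√M_H₂O + n_C₂H₆/√M_C₂H₆)
= (2.08/√18.02) / (2.08/√18.02 + 3.45/√30.07) = 0.4900/(0.4900 + 0.6291) = 0.438.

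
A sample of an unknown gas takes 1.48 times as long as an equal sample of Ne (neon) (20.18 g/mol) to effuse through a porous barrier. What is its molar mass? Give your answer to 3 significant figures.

Since effusion rate ∝ 1/√M, t_X/t_Ne = √(M_X/M_Ne).
1.48 = √(M_X/20.18)
M_X = 20.18 × 1.48² = 20.18 × 2.190 = 44.2 g/mol

44.2 g/mol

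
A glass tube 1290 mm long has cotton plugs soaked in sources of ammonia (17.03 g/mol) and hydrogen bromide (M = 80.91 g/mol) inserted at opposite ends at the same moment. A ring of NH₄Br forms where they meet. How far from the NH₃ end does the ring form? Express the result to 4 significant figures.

The fronts meet when d_NH₃ + d_HBr = L with d_NH₃/d_HBr = √(M_HBr/M_NH₃) (Graham's law). Here √(M_HBr/M_NH₃) = √(80.91/17.03) = 2.180.
With d_NH₃ + d_HBr = 1290 mm, d_HBr = 1290/(1 + 2.180) = 405.7 mm.
d_NH₃ = 1290 − 405.7 = 884.3 mm.

884.3 mm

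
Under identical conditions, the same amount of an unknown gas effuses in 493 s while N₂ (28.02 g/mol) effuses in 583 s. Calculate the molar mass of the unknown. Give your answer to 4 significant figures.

20.04 g/mol

By Graham's law, t_X/t_N₂ = √(M_X/M_N₂).
493/583 = 0.8456 = √(M_X/28.02)
M_X = 28.02 × 0.8456² = 28.02 × 0.7151 = 20.04 g/mol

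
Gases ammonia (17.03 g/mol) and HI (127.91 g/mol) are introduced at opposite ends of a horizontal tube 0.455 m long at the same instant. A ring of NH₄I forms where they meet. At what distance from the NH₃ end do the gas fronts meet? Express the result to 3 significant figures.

0.333 m

Graham's law gives d_NH₃/d_HI = rate_NH₃/rate_HI = √(M_HI/M_NH₃) = √(127.91/17.03) = 2.741.
With d_NH₃ + d_HI = 0.455 m, d_HI = 0.455/(1 + 2.741) = 0.1216 m.
d_NH₃ = 0.455 − 0.1216 = 0.333 m.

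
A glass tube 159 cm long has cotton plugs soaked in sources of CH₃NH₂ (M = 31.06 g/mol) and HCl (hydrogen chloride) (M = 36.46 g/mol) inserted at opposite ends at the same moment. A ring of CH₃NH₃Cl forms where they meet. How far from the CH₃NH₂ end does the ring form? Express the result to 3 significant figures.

The fronts meet when d_CH₃NH₂ + d_HCl = L with d_CH₃NH₂/d_HCl = √(M_HCl/M_CH₃NH₂) (Graham's law). Here √(M_HCl/M_CH₃NH₂) = √(36.46/31.06) = 1.083.
With d_CH₃NH₂ + d_HCl = 159 cm, d_HCl = 159/(1 + 1.083) = 76.32 cm.
d_CH₃NH₂ = 159 − 76.32 = 82.7 cm.

82.7 cm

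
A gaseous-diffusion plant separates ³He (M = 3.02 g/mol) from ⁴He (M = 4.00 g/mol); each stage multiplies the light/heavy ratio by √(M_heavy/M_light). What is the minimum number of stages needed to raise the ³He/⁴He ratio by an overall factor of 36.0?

26

Single-stage factor α = √(4.00/3.02), so ln α = ½ ln(1.32450) = 0.1405.
Need α^N ≥ 36.0 ⇒ N ≥ ln(36.0) / ln α = 3.584 / 0.1405 = 25.50.
Rounding up, N = 26 stages.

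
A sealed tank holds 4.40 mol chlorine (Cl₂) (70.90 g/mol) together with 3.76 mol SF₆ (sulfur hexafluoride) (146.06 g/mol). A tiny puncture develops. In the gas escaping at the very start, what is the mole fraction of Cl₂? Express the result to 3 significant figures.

0.627

Effusion rate of each component ∝ n_i/√M_i (partial pressure × 1/√M).
So x_Cl₂ in the escaping gas = (n_Cl₂/√M_Cl₂) / Σ(n_i/√M_i)
= (4.40/√70.90) / (4.40/√70.90 + 3.76/√146.06) = 0.5226/(0.5226 + 0.3111) = 0.627.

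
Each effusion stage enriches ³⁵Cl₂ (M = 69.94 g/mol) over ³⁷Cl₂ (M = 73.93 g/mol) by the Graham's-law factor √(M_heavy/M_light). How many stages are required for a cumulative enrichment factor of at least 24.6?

116

With α = √(73.93/69.94) per stage, ln α = ½ ln(1.05705) = 0.02774.
Need α^N ≥ 24.6 ⇒ N ≥ ln(24.6) / ln α = 3.203 / 0.02774 = 115.45.
So at least 116 stages are needed.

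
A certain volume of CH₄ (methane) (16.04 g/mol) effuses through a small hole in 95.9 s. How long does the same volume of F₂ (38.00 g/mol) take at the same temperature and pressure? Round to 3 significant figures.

148 s

By Graham's law, t_F₂/t_CH₄ = √(M_F₂/M_CH₄) = √(38.00/16.04) = √2.369 = 1.539.
So the time for F₂ is 95.9 × 1.539 = 148 s.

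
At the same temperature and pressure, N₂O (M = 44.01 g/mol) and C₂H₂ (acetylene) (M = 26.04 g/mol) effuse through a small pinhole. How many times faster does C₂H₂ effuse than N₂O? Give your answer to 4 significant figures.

1.300

From Graham's law, rate_C₂H₂/rate_N₂O = √(M_N₂O/M_C₂H₂) = √(44.01/26.04) = √1.690 = 1.300.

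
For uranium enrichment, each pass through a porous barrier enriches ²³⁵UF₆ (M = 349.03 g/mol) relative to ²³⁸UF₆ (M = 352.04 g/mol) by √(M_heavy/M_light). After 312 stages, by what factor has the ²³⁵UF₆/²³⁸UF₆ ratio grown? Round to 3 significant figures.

Overall factor = α^312 with α = √(352.04/349.03), i.e. (352.04/349.03)^(312/2).
= 1.00862^156 = 3.82.

3.82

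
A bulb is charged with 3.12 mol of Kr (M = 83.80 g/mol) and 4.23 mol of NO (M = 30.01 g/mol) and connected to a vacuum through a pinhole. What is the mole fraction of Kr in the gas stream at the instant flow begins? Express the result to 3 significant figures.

0.306

The effusion rate of species i is ∝ p_i/√M_i ∝ n_i/√M_i.
So x_Kr in the escaping gas = (n_Kr/√M_Kr) / Σ(n_i/√M_i)
= (3.12/√83.80) / (3.12/√83.80 + 4.23/√30.01) = 0.3408/(0.3408 + 0.7722) = 0.306.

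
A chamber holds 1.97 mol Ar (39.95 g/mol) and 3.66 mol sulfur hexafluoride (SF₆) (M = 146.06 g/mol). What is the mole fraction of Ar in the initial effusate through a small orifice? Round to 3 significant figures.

0.507

Rate_i ∝ x_i/√M_i (Graham's law weighted by mole fraction), so the effusate composition follows n_i/√M_i.
x_Ar(eff) = (n_Ar/√M_Ar) / (n_Ar/√M_Ar + n_SF₆/√M_SF₆)
= (1.97/√39.95) / (1.97/√39.95 + 3.66/√146.06) = 0.3117/(0.3117 + 0.3028) = 0.507.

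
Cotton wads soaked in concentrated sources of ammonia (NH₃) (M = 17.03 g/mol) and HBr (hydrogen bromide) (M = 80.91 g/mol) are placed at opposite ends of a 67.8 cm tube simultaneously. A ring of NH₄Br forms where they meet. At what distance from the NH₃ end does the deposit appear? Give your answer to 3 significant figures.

46.5 cm

In equal time, each gas travels a distance ∝ its rate ∝ 1/√M, so d_NH₃/d_HBr = √(M_HBr/M_NH₃) = √(80.91/17.03) = 2.180.
With d_NH₃ + d_HBr = 67.8 cm, d_HBr = 67.8/(1 + 2.180) = 21.32 cm.
d_NH₃ = 67.8 − 21.32 = 46.5 cm.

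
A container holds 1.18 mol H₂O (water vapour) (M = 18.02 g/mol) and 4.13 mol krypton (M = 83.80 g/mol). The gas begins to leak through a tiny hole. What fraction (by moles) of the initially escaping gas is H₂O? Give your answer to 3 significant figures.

0.381

Each component's effusion rate ∝ (its partial pressure)·(1/√M) ∝ n_i/√M_i.
x_H₂O(eff) = (n_H₂O/√M_H₂O) / (n_H₂O/√M_H₂O + n_Kr/√M_Kr)
= (1.18/√18.02) / (1.18/√18.02 + 4.13/√83.80) = 0.2780/(0.2780 + 0.4512) = 0.381.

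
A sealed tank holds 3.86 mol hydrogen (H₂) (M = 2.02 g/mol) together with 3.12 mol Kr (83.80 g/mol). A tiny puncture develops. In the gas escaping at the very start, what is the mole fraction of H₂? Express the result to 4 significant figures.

0.8885

Rate_i ∝ x_i/√M_i (Graham's law weighted by mole fraction), so the effusate composition follows n_i/√M_i.
So x_H₂ in the escaping gas = (n_H₂/√M_H₂) / Σ(n_i/√M_i)
= (3.86/√2.02) / (3.86/√2.02 + 3.12/√83.80) = 2.716/(2.716 + 0.3408) = 0.8885.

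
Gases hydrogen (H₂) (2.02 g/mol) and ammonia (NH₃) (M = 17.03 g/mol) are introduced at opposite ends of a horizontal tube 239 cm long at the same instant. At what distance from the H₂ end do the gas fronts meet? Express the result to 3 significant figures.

178 cm

Distances travelled in equal time are proportional to diffusion rates, so d_H₂/d_NH₃ = √(M_NH₃/M_H₂) = √(17.03/2.02) = 2.904.
With d_H₂ + d_NH₃ = 239 cm, d_NH₃ = 239/(1 + 2.904) = 61.23 cm.
d_H₂ = 239 − 61.23 = 178 cm.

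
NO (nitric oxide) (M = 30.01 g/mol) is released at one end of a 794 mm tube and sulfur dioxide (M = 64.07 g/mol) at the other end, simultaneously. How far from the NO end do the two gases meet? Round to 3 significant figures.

Graham's law gives d_NO/d_SO₂ = rate_NO/rate_SO₂ = √(M_SO₂/M_NO) = √(64.07/30.01) = 1.461.
With d_NO + d_SO₂ = 794 mm, d_SO₂ = 794/(1 + 1.461) = 322.6 mm.
d_NO = 794 − 322.6 = 471 mm.

471 mm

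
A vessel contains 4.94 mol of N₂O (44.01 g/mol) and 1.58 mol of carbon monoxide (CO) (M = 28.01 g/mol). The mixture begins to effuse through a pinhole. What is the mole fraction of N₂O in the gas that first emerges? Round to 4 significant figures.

0.7138

Each component's effusion rate ∝ (its partial pressure)·(1/√M) ∝ n_i/√M_i.
So x_N₂O in the escaping gas = (n_N₂O/√M_N₂O) / Σ(n_i/√M_i)
= (4.94/√44.01) / (4.94/√44.01 + 1.58/√28.01) = 0.7446/(0.7446 + 0.2985) = 0.7138.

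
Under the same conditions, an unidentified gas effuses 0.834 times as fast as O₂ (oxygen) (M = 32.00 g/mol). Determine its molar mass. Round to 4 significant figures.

Since effusion rate ∝ 1/√M, rate_X/rate_O₂ = √(M_O₂/M_X).
0.834 = √(32.00/M_X)
M_X = 32.00 / 0.834² = 32.00 / 0.6956 = 46.01 g/mol

46.01 g/mol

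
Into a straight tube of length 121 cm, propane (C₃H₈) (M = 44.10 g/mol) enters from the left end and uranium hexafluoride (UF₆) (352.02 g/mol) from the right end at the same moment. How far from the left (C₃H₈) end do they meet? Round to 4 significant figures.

Graham's law gives d_C₃H₈/d_UF₆ = rate_C₃H₈/rate_UF₆ = √(M_UF₆/M_C₃H₈) = √(352.02/44.10) = 2.825.
With d_C₃H₈ + d_UF₆ = 121 cm, d_UF₆ = 121/(1 + 2.825) = 31.63 cm.
d_C₃H₈ = 121 − 31.63 = 89.37 cm.

89.37 cm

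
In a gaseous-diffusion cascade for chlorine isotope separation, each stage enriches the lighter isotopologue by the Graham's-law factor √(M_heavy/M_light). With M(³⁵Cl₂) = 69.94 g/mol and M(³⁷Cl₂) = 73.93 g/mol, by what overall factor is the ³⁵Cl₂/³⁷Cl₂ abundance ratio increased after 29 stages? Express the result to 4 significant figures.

Overall factor = α^29 with α = √(73.93/69.94), i.e. (73.93/69.94)^(29/2).
= 1.05705^(29/2) = 2.236.

2.236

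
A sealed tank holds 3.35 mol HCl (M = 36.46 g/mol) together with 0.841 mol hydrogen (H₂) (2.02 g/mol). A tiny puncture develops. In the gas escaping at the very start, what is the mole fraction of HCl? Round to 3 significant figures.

Rate_i ∝ x_i/√M_i (Graham's law weighted by mole fraction), so the effusate composition follows n_i/√M_i.
x_HCl(eff) = (n_HCl/√M_HCl) / (n_HCl/√M_HCl + n_H₂/√M_H₂)
= (3.35/√36.46) / (3.35/√36.46 + 0.841/√2.02) = 0.5548/(0.5548 + 0.5917) = 0.484.

0.484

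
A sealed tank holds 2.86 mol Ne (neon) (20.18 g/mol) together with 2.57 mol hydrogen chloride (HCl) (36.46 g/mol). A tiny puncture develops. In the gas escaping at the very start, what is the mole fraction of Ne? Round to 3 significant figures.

0.599

Rate_i ∝ x_i/√M_i (Graham's law weighted by mole fraction), so the effusate composition follows n_i/√M_i.
Mole fraction of Ne in the effusate = (n_Ne/√M_Ne) / (n_Ne/√M_Ne + n_HCl/√M_HCl)
= (2.86/√20.18) / (2.86/√20.18 + 2.57/√36.46) = 0.6367/(0.6367 + 0.4256) = 0.599.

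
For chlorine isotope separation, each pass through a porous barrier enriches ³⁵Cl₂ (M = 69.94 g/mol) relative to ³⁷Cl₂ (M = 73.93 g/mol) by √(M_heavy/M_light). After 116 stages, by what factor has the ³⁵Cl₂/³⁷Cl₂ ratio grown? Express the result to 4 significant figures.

The single-stage factor is √(M_heavy/M_light), so 116 stages give [√(73.93/69.94)]^116 = (73.93/69.94)^(116/2).
= 1.05705^58 = 24.98.

24.98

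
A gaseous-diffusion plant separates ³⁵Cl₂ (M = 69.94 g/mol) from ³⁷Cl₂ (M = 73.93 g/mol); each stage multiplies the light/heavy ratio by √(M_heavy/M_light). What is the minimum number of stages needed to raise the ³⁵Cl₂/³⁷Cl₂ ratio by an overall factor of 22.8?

With α = √(73.93/69.94) per stage, ln α = ½ ln(1.05705) = 0.02774.
Need α^N ≥ 22.8 ⇒ N ≥ ln(22.8) / ln α = 3.127 / 0.02774 = 112.71.
Minimum whole number of stages: N = 113.

113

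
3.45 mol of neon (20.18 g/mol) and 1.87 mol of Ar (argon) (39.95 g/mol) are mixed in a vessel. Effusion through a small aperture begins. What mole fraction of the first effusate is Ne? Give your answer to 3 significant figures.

0.722

Effusion rate of each component ∝ n_i/√M_i (partial pressure × 1/√M).
Mole fraction of Ne in the effusate = (n_Ne/√M_Ne) / (n_Ne/√M_Ne + n_Ar/√M_Ar)
= (3.45/√20.18) / (3.45/√20.18 + 1.87/√39.95) = 0.7680/(0.7680 + 0.2959) = 0.722.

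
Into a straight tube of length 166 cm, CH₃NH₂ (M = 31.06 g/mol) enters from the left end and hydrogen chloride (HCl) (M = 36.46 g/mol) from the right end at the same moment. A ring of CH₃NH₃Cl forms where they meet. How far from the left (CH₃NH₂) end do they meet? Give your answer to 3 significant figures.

Distances travelled in equal time are proportional to diffusion rates, so d_CH₃NH₂/d_HCl = √(M_HCl/M_CH₃NH₂) = √(36.46/31.06) = 1.083.
With d_CH₃NH₂ + d_HCl = 166 cm, d_HCl = 166/(1 + 1.083) = 79.68 cm.
d_CH₃NH₂ = 166 − 79.68 = 86.3 cm.

86.3 cm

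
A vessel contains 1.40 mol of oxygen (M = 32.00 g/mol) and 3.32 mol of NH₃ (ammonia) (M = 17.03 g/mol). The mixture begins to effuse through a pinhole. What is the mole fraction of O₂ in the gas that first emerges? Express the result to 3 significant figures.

Effusion rate of each component ∝ n_i/√M_i (partial pressure × 1/√M).
So x_O₂ in the escaping gas = (n_O₂/√M_O₂) / Σ(n_i/√M_i)
= (1.40/√32.00) / (1.40/√32.00 + 3.32/√17.03) = 0.2475/(0.2475 + 0.8045) = 0.235.

0.235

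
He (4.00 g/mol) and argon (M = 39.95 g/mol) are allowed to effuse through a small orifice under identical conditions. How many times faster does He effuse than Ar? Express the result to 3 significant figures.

From Graham's law, rate_He/rate_Ar = √(M_Ar/M_He) = √(39.95/4.00) = √9.988 = 3.16.

3.16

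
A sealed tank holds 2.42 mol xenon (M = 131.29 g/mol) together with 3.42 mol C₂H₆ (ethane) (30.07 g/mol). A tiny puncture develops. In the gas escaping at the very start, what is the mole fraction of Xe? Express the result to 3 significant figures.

0.253

Effusion rate of each component ∝ n_i/√M_i (partial pressure × 1/√M).
Mole fraction of Xe in the effusate = (n_Xe/√M_Xe) / (n_Xe/√M_Xe + n_C₂H₆/√M_C₂H₆)
= (2.42/√131.29) / (2.42/√131.29 + 3.42/√30.07) = 0.2112/(0.2112 + 0.6237) = 0.253.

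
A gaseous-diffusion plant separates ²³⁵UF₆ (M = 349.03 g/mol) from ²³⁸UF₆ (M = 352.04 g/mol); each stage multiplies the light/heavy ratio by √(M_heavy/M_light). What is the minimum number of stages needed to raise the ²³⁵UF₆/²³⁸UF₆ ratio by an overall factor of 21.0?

710

Single-stage factor α = √(352.04/349.03), so ln α = ½ ln(1.00862) = 0.004293.
Need α^N ≥ 21.0 ⇒ N ≥ ln(21.0) / ln α = 3.045 / 0.004293 = 709.11.
Rounding up, N = 710 stages.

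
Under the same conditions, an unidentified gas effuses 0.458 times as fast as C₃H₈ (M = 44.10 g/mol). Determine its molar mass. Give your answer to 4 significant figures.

Graham's law gives rate_X/rate_C₃H₈ = √(M_C₃H₈/M_X).
0.458 = √(44.10/M_X)
M_X = 44.10 / 0.458² = 44.10 / 0.2098 = 210.2 g/mol

210.2 g/mol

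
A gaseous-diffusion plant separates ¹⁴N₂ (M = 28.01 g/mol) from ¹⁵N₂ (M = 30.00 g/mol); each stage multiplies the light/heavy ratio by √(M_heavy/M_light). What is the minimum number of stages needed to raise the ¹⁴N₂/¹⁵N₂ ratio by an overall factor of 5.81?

52

With α = √(30.00/28.01) per stage, ln α = ½ ln(1.07105) = 0.03432.
Need α^N ≥ 5.81 ⇒ N ≥ ln(5.81) / ln α = 1.760 / 0.03432 = 51.27.
Rounding up, N = 52 stages.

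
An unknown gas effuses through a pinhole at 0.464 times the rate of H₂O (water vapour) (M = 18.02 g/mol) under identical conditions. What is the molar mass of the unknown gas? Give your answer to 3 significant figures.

From Graham's law, rate_X/rate_H₂O = √(M_H₂O/M_X).
0.464 = √(18.02/M_X)
M_X = 18.02 / 0.464² = 18.02 / 0.2153 = 83.7 g/mol

83.7 g/mol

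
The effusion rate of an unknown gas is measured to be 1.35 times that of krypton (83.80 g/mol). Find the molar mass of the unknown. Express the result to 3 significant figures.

Since effusion rate ∝ 1/√M, rate_X/rate_Kr = √(M_Kr/M_X).
1.35 = √(83.80/M_X)
M_X = 83.80 / 1.35² = 83.80 / 1.823 = 46.0 g/mol

46.0 g/mol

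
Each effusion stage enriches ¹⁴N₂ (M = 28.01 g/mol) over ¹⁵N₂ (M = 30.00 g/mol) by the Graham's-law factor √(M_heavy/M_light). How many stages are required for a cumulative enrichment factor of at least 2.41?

Per stage α = (30.00/28.01)^(1/2) = 1.07105^0.5, giving ln α = 0.03432.
Need α^N ≥ 2.41 ⇒ N ≥ ln(2.41) / ln α = 0.8796 / 0.03432 = 25.63.
So at least 26 stages are needed.

26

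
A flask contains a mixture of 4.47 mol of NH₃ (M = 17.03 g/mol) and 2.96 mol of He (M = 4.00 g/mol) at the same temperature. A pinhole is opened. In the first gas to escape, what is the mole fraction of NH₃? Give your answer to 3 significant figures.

0.423

The effusion rate of species i is ∝ p_i/√M_i ∝ n_i/√M_i.
x_NH₃(eff) = (n_NH₃/√M_NH₃) / (n_NH₃/√M_NH₃ + n_He/√M_He)
= (4.47/√17.03) / (4.47/√17.03 + 2.96/√4.00) = 1.083/(1.083 + 1.480) = 0.423.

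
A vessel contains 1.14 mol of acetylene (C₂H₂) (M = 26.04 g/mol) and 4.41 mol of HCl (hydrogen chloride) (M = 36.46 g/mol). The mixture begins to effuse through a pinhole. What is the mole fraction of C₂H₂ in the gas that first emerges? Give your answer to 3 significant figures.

The effusion rate of species i is ∝ p_i/√M_i ∝ n_i/√M_i.
So x_C₂H₂ in the escaping gas = (n_C₂H₂/√M_C₂H₂) / Σ(n_i/√M_i)
= (1.14/√26.04) / (1.14/√26.04 + 4.41/√36.46) = 0.2234/(0.2234 + 0.7303) = 0.234.

0.234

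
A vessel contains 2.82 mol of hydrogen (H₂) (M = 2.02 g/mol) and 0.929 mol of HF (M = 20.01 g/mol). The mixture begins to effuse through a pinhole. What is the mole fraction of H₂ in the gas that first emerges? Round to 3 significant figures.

The effusion rate of species i is ∝ p_i/√M_i ∝ n_i/√M_i.
Mole fraction of H₂ in the effusate = (n_H₂/√M_H₂) / (n_H₂/√M_H₂ + n_HF/√M_HF)
= (2.82/√2.02) / (2.82/√2.02 + 0.929/√20.01) = 1.984/(1.984 + 0.2077) = 0.905.

0.905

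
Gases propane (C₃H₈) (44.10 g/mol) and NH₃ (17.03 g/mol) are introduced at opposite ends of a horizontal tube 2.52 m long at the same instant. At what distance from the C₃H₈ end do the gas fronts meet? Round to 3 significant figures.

Distances travelled in equal time are proportional to diffusion rates, so d_C₃H₈/d_NH₃ = √(M_NH₃/M_C₃H₈) = √(17.03/44.10) = 0.6214.
With d_C₃H₈ + d_NH₃ = 2.52 m, d_NH₃ = 2.52/(1 + 0.6214) = 1.554 m.
d_C₃H₈ = 2.52 − 1.554 = 0.966 m.

0.966 m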